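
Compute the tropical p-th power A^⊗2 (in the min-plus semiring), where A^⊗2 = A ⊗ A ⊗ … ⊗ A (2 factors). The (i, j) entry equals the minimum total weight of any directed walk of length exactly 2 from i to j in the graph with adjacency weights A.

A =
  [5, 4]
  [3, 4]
A^⊗2 =
  [7, 8]
  [7, 7]

Each entry (A^⊗2)_ij equals the minimum over all length-2 walks i = v_0 → v_1 → … → v_2 = j of Σ_t A[v_t][v_{t+1}]. For example, for (i, j) = (0, 1) we minimise over 2 possible intermediate vertex sequences; the minimum is 8, attained along the walk 0 → 1 → 1.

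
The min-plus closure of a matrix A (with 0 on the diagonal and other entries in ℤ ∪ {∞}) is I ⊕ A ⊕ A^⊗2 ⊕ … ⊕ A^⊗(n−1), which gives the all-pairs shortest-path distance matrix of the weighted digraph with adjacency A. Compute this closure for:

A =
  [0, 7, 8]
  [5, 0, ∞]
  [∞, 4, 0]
Closure =
  [0, 7, 8]
  [5, 0, 13]
  [9, 4, 0]

This is the Floyd-Warshall all-pairs shortest-path computation. For each intermediate vertex k = 0, 1, …, 2, update dist[i][j] ← min(dist[i][j], dist[i][k] + dist[k][j]). The final matrix gives, for each (i, j), the minimum total weight of any directed path from i to j (possibly empty when i = j).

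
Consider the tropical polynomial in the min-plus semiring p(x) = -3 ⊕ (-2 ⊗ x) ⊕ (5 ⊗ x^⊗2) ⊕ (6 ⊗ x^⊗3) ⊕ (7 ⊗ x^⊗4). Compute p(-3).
p(-3) = -5

A tropical monomial a ⊗ x^⊗i evaluates to a + i · x. Evaluating each term at x = -3:
  Term 0 contributes -3 + 0 · -3 = -3
  Term 1 contributes -2 + 1 · -3 = -5
  Term 2 contributes 5 + 2 · -3 = -1
  Term 3 contributes 6 + 3 · -3 = -3
  Term 4 contributes 7 + 4 · -3 = -5
p(-3) = ⊕ of these = min[-3, -5, -1, -3, -5] = -5.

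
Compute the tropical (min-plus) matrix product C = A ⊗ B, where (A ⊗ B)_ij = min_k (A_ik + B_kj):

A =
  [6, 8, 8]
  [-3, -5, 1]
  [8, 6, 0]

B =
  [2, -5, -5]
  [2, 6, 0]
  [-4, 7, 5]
A ⊗ B =
  [4, 1, 1]
  [-3, -8, -8]
  [-4, 3, 3]

Apply the min-plus product entry-by-entry:
  C[0][0] = min over k of (A[0][0] + B[0][0] = 6 + 2 = 8, A[0][1] + B[1][0] = 8 + 2 = 10, A[0][2] + B[2][0] = 8 + -4 = 4) = 4 (attained at k = 2)
  C[0][1] = min over k of (A[0][0] + B[0][1] = 6 + -5 = 1, A[0][1] + B[1][1] = 8 + 6 = 14, A[0][2] + B[2][1] = 8 + 7 = 15) = 1 (attained at k = 0)
  C[0][2] = min over k of (A[0][0] + B[0][2] = 6 + -5 = 1, A[0][1] + B[1][2] = 8 + 0 = 8, A[0][2] + B[2][2] = 8 + 5 = 13) = 1 (attained at k = 0)
  C[1][0] = min over k of (A[1][0] + B[0][0] = -3 + 2 = -1, A[1][1] + B[1][0] = -5 + 2 = -3, A[1][2] + B[2][0] = 1 + -4 = -3) = -3 (attained at k = 1)
  C[1][1] = min over k of (A[1][0] + B[0][1] = -3 + -5 = -8, A[1][1] + B[1][1] = -5 + 6 = 1, A[1][2] + B[2][1] = 1 + 7 = 8) = -8 (attained at k = 0)
  C[1][2] = min over k of (A[1][0] + B[0][2] = -3 + -5 = -8, A[1][1] + B[1][2] = -5 + 0 = -5, A[1][2] + B[2][2] = 1 + 5 = 6) = -8 (attained at k = 0)
  C[2][0] = min over k of (A[2][0] + B[0][0] = 8 + 2 = 10, A[2][1] + B[1][0] = 6 + 2 = 8, A[2][2] + B[2][0] = 0 + -4 = -4) = -4 (attained at k = 2)
  C[2][1] = min over k of (A[2][0] + B[0][1] = 8 + -5 = 3, A[2][1] + B[1][1] = 6 + 6 = 12, A[2][2] + B[2][1] = 0 + 7 = 7) = 3 (attained at k = 0)
  C[2][2] = min over k of (A[2][0] + B[0][2] = 8 + -5 = 3, A[2][1] + B[1][2] = 6 + 0 = 6, A[2][2] + B[2][2] = 0 + 5 = 5) = 3 (attained at k = 0)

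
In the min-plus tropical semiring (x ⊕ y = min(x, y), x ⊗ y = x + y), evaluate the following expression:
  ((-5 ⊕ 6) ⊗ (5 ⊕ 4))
((-5 ⊕ 6) ⊗ (5 ⊕ 4)) = -1

Expand innermost to outermost. Recall ⊕ takes the minimum of its arguments and ⊗ takes their sum. Working out the expression ((-5 ⊕ 6) ⊗ (5 ⊕ 4)) gives -1.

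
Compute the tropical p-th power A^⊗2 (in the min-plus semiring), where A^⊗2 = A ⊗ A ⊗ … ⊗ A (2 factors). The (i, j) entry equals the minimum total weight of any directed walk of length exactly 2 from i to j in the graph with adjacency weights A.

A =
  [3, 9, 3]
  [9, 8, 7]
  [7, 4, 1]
A^⊗2 =
  [6, 7, 4]
  [12, 11, 8]
  [8, 5, 2]

Each entry (A^⊗2)_ij equals the minimum over all length-2 walks i = v_0 → v_1 → … → v_2 = j of Σ_t A[v_t][v_{t+1}]. For example, for (i, j) = (0, 2) we minimise over 3 possible intermediate vertex sequences; the minimum is 4, attained along the walk 0 → 2 → 2.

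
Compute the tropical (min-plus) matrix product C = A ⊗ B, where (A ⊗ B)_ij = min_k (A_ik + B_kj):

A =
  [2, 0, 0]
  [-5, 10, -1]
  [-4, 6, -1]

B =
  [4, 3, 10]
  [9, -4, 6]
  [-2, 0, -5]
A ⊗ B =
  [-2, -4, -5]
  [-3, -2, -6]
  [-3, -1, -6]

Apply the min-plus product entry-by-entry:
  C[0][0] = min over k of (A[0][0] + B[0][0] = 2 + 4 = 6, A[0][1] + B[1][0] = 0 + 9 = 9, A[0][2] + B[2][0] = 0 + -2 = -2) = -2 (attained at k = 2)
  C[0][1] = min over k of (A[0][0] + B[0][1] = 2 + 3 = 5, A[0][1] + B[1][1] = 0 + -4 = -4, A[0][2] + B[2][1] = 0 + 0 = 0) = -4 (attained at k = 1)
  C[0][2] = min over k of (A[0][0] + B[0][2] = 2 + 10 = 12, A[0][1] + B[1][2] = 0 + 6 = 6, A[0][2] + B[2][2] = 0 + -5 = -5) = -5 (attained at k = 2)
  C[1][0] = min over k of (A[1][0] + B[0][0] = -5 + 4 = -1, A[1][1] + B[1][0] = 10 + 9 = 19, A[1][2] + B[2][0] = -1 + -2 = -3) = -3 (attained at k = 2)
  C[1][1] = min over k of (A[1][0] + B[0][1] = -5 + 3 = -2, A[1][1] + B[1][1] = 10 + -4 = 6, A[1][2] + B[2][1] = -1 + 0 = -1) = -2 (attained at k = 0)
  C[1][2] = min over k of (A[1][0] + B[0][2] = -5 + 10 = 5, A[1][1] + B[1][2] = 10 + 6 = 16, A[1][2] + B[2][2] = -1 + -5 = -6) = -6 (attained at k = 2)
  C[2][0] = min over k of (A[2][0] + B[0][0] = -4 + 4 = 0, A[2][1] + B[1][0] = 6 + 9 = 15, A[2][2] + B[2][0] = -1 + -2 = -3) = -3 (attained at k = 2)
  C[2][1] = min over k of (A[2][0] + B[0][1] = -4 + 3 = -1, A[2][1] + B[1][1] = 6 + -4 = 2, A[2][2] + B[2][1] = -1 + 0 = -1) = -1 (attained at k = 0)
  C[2][2] = min over k of (A[2][0] + B[0][2] = -4 + 10 = 6, A[2][1] + B[1][2] = 6 + 6 = 12, A[2][2] + B[2][2] = -1 + -5 = -6) = -6 (attained at k = 2)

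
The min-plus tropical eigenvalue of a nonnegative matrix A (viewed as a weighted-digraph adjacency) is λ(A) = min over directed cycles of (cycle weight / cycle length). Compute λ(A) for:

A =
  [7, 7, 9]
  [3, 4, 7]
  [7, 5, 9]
λ(A) = 4

Enumerate directed cycles and compute their means (weight / length). Sample:
  cycle 0 → 0: weight = 7, length = 1, mean = 7/1 ≈ 7.000
  cycle 1 → 1: weight = 4, length = 1, mean = 4/1 ≈ 4.000
  cycle 2 → 2: weight = 9, length = 1, mean = 9/1 ≈ 9.000
  cycle 0 → 1 → 0: weight = 10, length = 2, mean = 10/2 ≈ 5.000
  cycle 0 → 2 → 0: weight = 16, length = 2, mean = 16/2 ≈ 8.000
  cycle 1 → 0 → 1: weight = 10, length = 2, mean = 10/2 ≈ 5.000
Minimum mean = 4.000, attained e.g. along the cycle 1 → 1 with weight 4 and length 1. So λ(A) = 4/1 = 4.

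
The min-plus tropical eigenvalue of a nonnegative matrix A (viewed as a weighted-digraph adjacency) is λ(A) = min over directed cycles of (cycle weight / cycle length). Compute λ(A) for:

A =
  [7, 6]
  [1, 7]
λ(A) = 7/2

Enumerate directed cycles and compute their means (weight / length). Sample:
  cycle 0 → 0: weight = 7, length = 1, mean = 7/1 ≈ 7.000
  cycle 1 → 1: weight = 7, length = 1, mean = 7/1 ≈ 7.000
  cycle 0 → 1 → 0: weight = 7, length = 2, mean = 7/2 ≈ 3.500
  cycle 1 → 0 → 1: weight = 7, length = 2, mean = 7/2 ≈ 3.500
Minimum mean = 3.500, attained e.g. along the cycle 0 → 1 → 0 with weight 7 and length 2. So λ(A) = 7/2 = 7/2.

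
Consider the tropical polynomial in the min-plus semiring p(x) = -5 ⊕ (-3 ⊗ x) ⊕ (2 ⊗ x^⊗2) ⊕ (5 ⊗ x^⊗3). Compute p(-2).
p(-2) = -5

A tropical monomial a ⊗ x^⊗i evaluates to a + i · x. Evaluating each term at x = -2:
  Term 0 contributes -5 + 0 · -2 = -5
  Term 1 contributes -3 + 1 · -2 = -5
  Term 2 contributes 2 + 2 · -2 = -2
  Term 3 contributes 5 + 3 · -2 = -1
p(-2) = ⊕ of these = min[-5, -5, -2, -1] = -5.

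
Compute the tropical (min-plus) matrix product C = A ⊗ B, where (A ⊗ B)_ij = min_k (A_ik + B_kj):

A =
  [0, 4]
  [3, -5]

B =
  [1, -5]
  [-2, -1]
A ⊗ B =
  [1, -5]
  [-7, -6]

Apply the min-plus product entry-by-entry:
  C[0][0] = min over k of (A[0][0] + B[0][0] = 0 + 1 = 1, A[0][1] + B[1][0] = 4 + -2 = 2) = 1 (attained at k = 0)
  C[0][1] = min over k of (A[0][0] + B[0][1] = 0 + -5 = -5, A[0][1] + B[1][1] = 4 + -1 = 3) = -5 (attained at k = 0)
  C[1][0] = min over k of (A[1][0] + B[0][0] = 3 + 1 = 4, A[1][1] + B[1][0] = -5 + -2 = -7) = -7 (attained at k = 1)
  C[1][1] = min over k of (A[1][0] + B[0][1] = 3 + -5 = -2, A[1][1] + B[1][1] = -5 + -1 = -6) = -6 (attained at k = 1)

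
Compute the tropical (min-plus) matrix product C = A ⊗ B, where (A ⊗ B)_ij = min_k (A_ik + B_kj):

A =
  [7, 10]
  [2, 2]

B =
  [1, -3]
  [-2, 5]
A ⊗ B =
  [8, 4]
  [0, -1]

Apply the min-plus product entry-by-entry:
  C[0][0] = min over k of (A[0][0] + B[0][0] = 7 + 1 = 8, A[0][1] + B[1][0] = 10 + -2 = 8) = 8 (attained at k = 0)
  C[0][1] = min over k of (A[0][0] + B[0][1] = 7 + -3 = 4, A[0][1] + B[1][1] = 10 + 5 = 15) = 4 (attained at k = 0)
  C[1][0] = min over k of (A[1][0] + B[0][0] = 2 + 1 = 3, A[1][1] + B[1][0] = 2 + -2 = 0) = 0 (attained at k = 1)
  C[1][1] = min over k of (A[1][0] + B[0][1] = 2 + -3 = -1, A[1][1] + B[1][1] = 2 + 5 = 7) = -1 (attained at k = 0)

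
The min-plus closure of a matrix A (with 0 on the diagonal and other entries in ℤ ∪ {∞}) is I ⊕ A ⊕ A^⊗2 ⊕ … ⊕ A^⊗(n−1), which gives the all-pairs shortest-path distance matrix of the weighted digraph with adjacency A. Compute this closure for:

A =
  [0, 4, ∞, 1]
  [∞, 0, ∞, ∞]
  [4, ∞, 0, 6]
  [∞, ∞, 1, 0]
Closure =
  [0, 4, 2, 1]
  [∞, 0, ∞, ∞]
  [4, 8, 0, 5]
  [5, 9, 1, 0]

This is the Floyd-Warshall all-pairs shortest-path computation. For each intermediate vertex k = 0, 1, …, 3, update dist[i][j] ← min(dist[i][j], dist[i][k] + dist[k][j]). The final matrix gives, for each (i, j), the minimum total weight of any directed path from i to j (possibly empty when i = j).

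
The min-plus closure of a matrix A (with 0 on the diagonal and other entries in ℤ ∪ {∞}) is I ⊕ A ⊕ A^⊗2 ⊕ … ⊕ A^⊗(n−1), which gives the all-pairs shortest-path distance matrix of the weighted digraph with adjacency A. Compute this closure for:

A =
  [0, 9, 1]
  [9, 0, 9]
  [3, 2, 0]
Closure =
  [0, 3, 1]
  [9, 0, 9]
  [3, 2, 0]

This is the Floyd-Warshall all-pairs shortest-path computation. For each intermediate vertex k = 0, 1, …, 2, update dist[i][j] ← min(dist[i][j], dist[i][k] + dist[k][j]). The final matrix gives, for each (i, j), the minimum total weight of any directed path from i to j (possibly empty when i = j).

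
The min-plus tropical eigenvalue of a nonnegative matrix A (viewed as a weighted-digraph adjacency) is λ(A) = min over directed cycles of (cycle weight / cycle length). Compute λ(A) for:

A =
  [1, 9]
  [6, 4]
λ(A) = 1

Enumerate directed cycles and compute their means (weight / length). Sample:
  cycle 0 → 0: weight = 1, length = 1, mean = 1/1 ≈ 1.000
  cycle 1 → 1: weight = 4, length = 1, mean = 4/1 ≈ 4.000
  cycle 0 → 1 → 0: weight = 15, length = 2, mean = 15/2 ≈ 7.500
  cycle 1 → 0 → 1: weight = 15, length = 2, mean = 15/2 ≈ 7.500
Minimum mean = 1.000, attained e.g. along the cycle 0 → 0 with weight 1 and length 1. So λ(A) = 1/1 = 1.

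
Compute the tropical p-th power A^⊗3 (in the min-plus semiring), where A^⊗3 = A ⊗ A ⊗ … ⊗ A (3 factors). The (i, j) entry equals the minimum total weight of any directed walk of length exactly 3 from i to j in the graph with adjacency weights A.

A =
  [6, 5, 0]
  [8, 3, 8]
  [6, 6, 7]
A^⊗3 =
  [12, 9, 6]
  [14, 9, 11]
  [12, 12, 12]

Each entry (A^⊗3)_ij equals the minimum over all length-3 walks i = v_0 → v_1 → … → v_3 = j of Σ_t A[v_t][v_{t+1}]. For example, for (i, j) = (0, 2) we minimise over 9 possible intermediate vertex sequences; the minimum is 6, attained along the walk 0 → 2 → 0 → 2.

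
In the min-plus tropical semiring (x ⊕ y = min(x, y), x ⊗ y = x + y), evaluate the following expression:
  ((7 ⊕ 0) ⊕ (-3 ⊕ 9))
((7 ⊕ 0) ⊕ (-3 ⊕ 9)) = -3

Expand innermost to outermost. Recall ⊕ takes the minimum of its arguments and ⊗ takes their sum. Working out the expression ((7 ⊕ 0) ⊕ (-3 ⊕ 9)) gives -3.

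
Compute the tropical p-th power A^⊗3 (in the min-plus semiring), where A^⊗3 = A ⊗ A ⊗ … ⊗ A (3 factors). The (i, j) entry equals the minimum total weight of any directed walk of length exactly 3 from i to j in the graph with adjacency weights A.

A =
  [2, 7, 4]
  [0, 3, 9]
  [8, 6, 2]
A^⊗3 =
  [6, 11, 8]
  [4, 9, 6]
  [8, 10, 6]

Each entry (A^⊗3)_ij equals the minimum over all length-3 walks i = v_0 → v_1 → … → v_3 = j of Σ_t A[v_t][v_{t+1}]. For example, for (i, j) = (0, 2) we minimise over 9 possible intermediate vertex sequences; the minimum is 8, attained along the walk 0 → 0 → 0 → 2.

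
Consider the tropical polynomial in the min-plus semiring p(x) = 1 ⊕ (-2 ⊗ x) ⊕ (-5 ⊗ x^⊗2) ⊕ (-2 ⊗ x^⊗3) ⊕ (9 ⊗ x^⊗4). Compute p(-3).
p(-3) = -11

A tropical monomial a ⊗ x^⊗i evaluates to a + i · x. Evaluating each term at x = -3:
  Term 0 contributes 1 + 0 · -3 = 1
  Term 1 contributes -2 + 1 · -3 = -5
  Term 2 contributes -5 + 2 · -3 = -11
  Term 3 contributes -2 + 3 · -3 = -11
  Term 4 contributes 9 + 4 · -3 = -3
p(-3) = ⊕ of these = min[1, -5, -11, -11, -3] = -11.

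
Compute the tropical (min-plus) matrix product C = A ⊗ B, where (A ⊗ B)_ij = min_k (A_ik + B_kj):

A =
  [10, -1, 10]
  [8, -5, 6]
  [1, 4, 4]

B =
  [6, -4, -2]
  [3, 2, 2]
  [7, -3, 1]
A ⊗ B =
  [2, 1, 1]
  [-2, -3, -3]
  [7, -3, -1]

Apply the min-plus product entry-by-entry:
  C[0][0] = min over k of (A[0][0] + B[0][0] = 10 + 6 = 16, A[0][1] + B[1][0] = -1 + 3 = 2, A[0][2] + B[2][0] = 10 + 7 = 17) = 2 (attained at k = 1)
  C[0][1] = min over k of (A[0][0] + B[0][1] = 10 + -4 = 6, A[0][1] + B[1][1] = -1 + 2 = 1, A[0][2] + B[2][1] = 10 + -3 = 7) = 1 (attained at k = 1)
  C[0][2] = min over k of (A[0][0] + B[0][2] = 10 + -2 = 8, A[0][1] + B[1][2] = -1 + 2 = 1, A[0][2] + B[2][2] = 10 + 1 = 11) = 1 (attained at k = 1)
  C[1][0] = min over k of (A[1][0] + B[0][0] = 8 + 6 = 14, A[1][1] + B[1][0] = -5 + 3 = -2, A[1][2] + B[2][0] = 6 + 7 = 13) = -2 (attained at k = 1)
  C[1][1] = min over k of (A[1][0] + B[0][1] = 8 + -4 = 4, A[1][1] + B[1][1] = -5 + 2 = -3, A[1][2] + B[2][1] = 6 + -3 = 3) = -3 (attained at k = 1)
  C[1][2] = min over k of (A[1][0] + B[0][2] = 8 + -2 = 6, A[1][1] + B[1][2] = -5 + 2 = -3, A[1][2] + B[2][2] = 6 + 1 = 7) = -3 (attained at k = 1)
  C[2][0] = min over k of (A[2][0] + B[0][0] = 1 + 6 = 7, A[2][1] + B[1][0] = 4 + 3 = 7, A[2][2] + B[2][0] = 4 + 7 = 11) = 7 (attained at k = 0)
  C[2][1] = min over k of (A[2][0] + B[0][1] = 1 + -4 = -3, A[2][1] + B[1][1] = 4 + 2 = 6, A[2][2] + B[2][1] = 4 + -3 = 1) = -3 (attained at k = 0)
  C[2][2] = min over k of (A[2][0] + B[0][2] = 1 + -2 = -1, A[2][1] + B[1][2] = 4 + 2 = 6, A[2][2] + B[2][2] = 4 + 1 = 5) = -1 (attained at k = 0)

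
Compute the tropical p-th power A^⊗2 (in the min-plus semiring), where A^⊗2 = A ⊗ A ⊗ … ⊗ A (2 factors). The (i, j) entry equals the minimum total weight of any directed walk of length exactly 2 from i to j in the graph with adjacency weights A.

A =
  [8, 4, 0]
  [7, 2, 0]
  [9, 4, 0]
A^⊗2 =
  [9, 4, 0]
  [9, 4, 0]
  [9, 4, 0]

Each entry (A^⊗2)_ij equals the minimum over all length-2 walks i = v_0 → v_1 → … → v_2 = j of Σ_t A[v_t][v_{t+1}]. For example, for (i, j) = (0, 2) we minimise over 3 possible intermediate vertex sequences; the minimum is 0, attained along the walk 0 → 2 → 2.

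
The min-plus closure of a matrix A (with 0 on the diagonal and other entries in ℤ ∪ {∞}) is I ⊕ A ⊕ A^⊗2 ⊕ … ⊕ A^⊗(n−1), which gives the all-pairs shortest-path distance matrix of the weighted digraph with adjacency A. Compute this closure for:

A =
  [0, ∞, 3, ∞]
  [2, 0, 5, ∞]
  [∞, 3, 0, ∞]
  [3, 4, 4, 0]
Closure =
  [0, 6, 3, ∞]
  [2, 0, 5, ∞]
  [5, 3, 0, ∞]
  [3, 4, 4, 0]

This is the Floyd-Warshall all-pairs shortest-path computation. For each intermediate vertex k = 0, 1, …, 3, update dist[i][j] ← min(dist[i][j], dist[i][k] + dist[k][j]). The final matrix gives, for each (i, j), the minimum total weight of any directed path from i to j (possibly empty when i = j).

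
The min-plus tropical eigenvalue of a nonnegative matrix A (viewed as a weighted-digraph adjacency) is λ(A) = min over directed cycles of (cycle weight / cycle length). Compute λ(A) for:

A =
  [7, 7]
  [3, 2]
λ(A) = 2

Enumerate directed cycles and compute their means (weight / length). Sample:
  cycle 0 → 0: weight = 7, length = 1, mean = 7/1 ≈ 7.000
  cycle 1 → 1: weight = 2, length = 1, mean = 2/1 ≈ 2.000
  cycle 0 → 1 → 0: weight = 10, length = 2, mean = 10/2 ≈ 5.000
  cycle 1 → 0 → 1: weight = 10, length = 2, mean = 10/2 ≈ 5.000
Minimum mean = 2.000, attained e.g. along the cycle 1 → 1 with weight 2 and length 1. So λ(A) = 2/1 = 2.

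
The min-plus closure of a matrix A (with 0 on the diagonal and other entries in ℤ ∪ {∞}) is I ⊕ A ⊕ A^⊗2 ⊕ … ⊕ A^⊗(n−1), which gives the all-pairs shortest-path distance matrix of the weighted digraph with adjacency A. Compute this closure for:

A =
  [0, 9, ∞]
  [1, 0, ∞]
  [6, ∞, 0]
Closure =
  [0, 9, ∞]
  [1, 0, ∞]
  [6, 15, 0]

This is the Floyd-Warshall all-pairs shortest-path computation. For each intermediate vertex k = 0, 1, …, 2, update dist[i][j] ← min(dist[i][j], dist[i][k] + dist[k][j]). The final matrix gives, for each (i, j), the minimum total weight of any directed path from i to j (possibly empty when i = j).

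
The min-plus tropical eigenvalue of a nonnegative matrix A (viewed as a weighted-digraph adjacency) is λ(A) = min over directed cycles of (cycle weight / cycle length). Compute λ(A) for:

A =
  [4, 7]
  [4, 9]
λ(A) = 4

Enumerate directed cycles and compute their means (weight / length). Sample:
  cycle 0 → 0: weight = 4, length = 1, mean = 4/1 ≈ 4.000
  cycle 1 → 1: weight = 9, length = 1, mean = 9/1 ≈ 9.000
  cycle 0 → 1 → 0: weight = 11, length = 2, mean = 11/2 ≈ 5.500
  cycle 1 → 0 → 1: weight = 11, length = 2, mean = 11/2 ≈ 5.500
Minimum mean = 4.000, attained e.g. along the cycle 0 → 0 with weight 4 and length 1. So λ(A) = 4/1 = 4.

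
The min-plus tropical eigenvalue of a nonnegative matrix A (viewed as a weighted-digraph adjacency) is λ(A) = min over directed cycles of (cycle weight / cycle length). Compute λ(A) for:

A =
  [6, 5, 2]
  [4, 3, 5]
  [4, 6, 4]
λ(A) = 3

Enumerate directed cycles and compute their means (weight / length). Sample:
  cycle 0 → 0: weight = 6, length = 1, mean = 6/1 ≈ 6.000
  cycle 1 → 1: weight = 3, length = 1, mean = 3/1 ≈ 3.000
  cycle 2 → 2: weight = 4, length = 1, mean = 4/1 ≈ 4.000
  cycle 0 → 1 → 0: weight = 9, length = 2, mean = 9/2 ≈ 4.500
  cycle 0 → 2 → 0: weight = 6, length = 2, mean = 6/2 ≈ 3.000
  cycle 1 → 0 → 1: weight = 9, length = 2, mean = 9/2 ≈ 4.500
Minimum mean = 3.000, attained e.g. along the cycle 1 → 1 with weight 3 and length 1. So λ(A) = 3/1 = 3.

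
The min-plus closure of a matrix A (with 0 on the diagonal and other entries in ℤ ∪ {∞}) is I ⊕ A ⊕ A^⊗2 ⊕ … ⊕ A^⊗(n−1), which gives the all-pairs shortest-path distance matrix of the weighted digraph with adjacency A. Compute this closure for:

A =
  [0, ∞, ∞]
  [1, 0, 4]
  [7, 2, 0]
Closure =
  [0, ∞, ∞]
  [1, 0, 4]
  [3, 2, 0]

This is the Floyd-Warshall all-pairs shortest-path computation. For each intermediate vertex k = 0, 1, …, 2, update dist[i][j] ← min(dist[i][j], dist[i][k] + dist[k][j]). The final matrix gives, for each (i, j), the minimum total weight of any directed path from i to j (possibly empty when i = j).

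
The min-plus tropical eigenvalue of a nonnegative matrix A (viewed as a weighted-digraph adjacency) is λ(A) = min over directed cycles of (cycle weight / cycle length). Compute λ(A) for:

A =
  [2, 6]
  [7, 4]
λ(A) = 2

Enumerate directed cycles and compute their means (weight / length). Sample:
  cycle 0 → 0: weight = 2, length = 1, mean = 2/1 ≈ 2.000
  cycle 1 → 1: weight = 4, length = 1, mean = 4/1 ≈ 4.000
  cycle 0 → 1 → 0: weight = 13, length = 2, mean = 13/2 ≈ 6.500
  cycle 1 → 0 → 1: weight = 13, length = 2, mean = 13/2 ≈ 6.500
Minimum mean = 2.000, attained e.g. along the cycle 0 → 0 with weight 2 and length 1. So λ(A) = 2/1 = 2.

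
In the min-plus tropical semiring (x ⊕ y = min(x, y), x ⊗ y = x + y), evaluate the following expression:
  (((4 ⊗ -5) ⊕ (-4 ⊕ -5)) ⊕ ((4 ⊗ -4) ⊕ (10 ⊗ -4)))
(((4 ⊗ -5) ⊕ (-4 ⊕ -5)) ⊕ ((4 ⊗ -4) ⊕ (10 ⊗ -4))) = -5

Expand innermost to outermost. Recall ⊕ takes the minimum of its arguments and ⊗ takes their sum. Working out the expression (((4 ⊗ -5) ⊕ (-4 ⊕ -5)) ⊕ ((4 ⊗ -4) ⊕ (10 ⊗ -4))) gives -5.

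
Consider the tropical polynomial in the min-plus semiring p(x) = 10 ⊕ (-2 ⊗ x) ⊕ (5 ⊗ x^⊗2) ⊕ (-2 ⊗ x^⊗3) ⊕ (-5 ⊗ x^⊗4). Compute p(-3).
p(-3) = -17

A tropical monomial a ⊗ x^⊗i evaluates to a + i · x. Evaluating each term at x = -3:
  Term 0 contributes 10 + 0 · -3 = 10
  Term 1 contributes -2 + 1 · -3 = -5
  Term 2 contributes 5 + 2 · -3 = -1
  Term 3 contributes -2 + 3 · -3 = -11
  Term 4 contributes -5 + 4 · -3 = -17
p(-3) = ⊕ of these = min[10, -5, -1, -11, -17] = -17.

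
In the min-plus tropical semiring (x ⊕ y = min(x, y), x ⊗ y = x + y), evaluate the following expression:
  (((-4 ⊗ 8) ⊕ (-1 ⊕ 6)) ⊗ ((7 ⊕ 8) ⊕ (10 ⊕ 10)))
(((-4 ⊗ 8) ⊕ (-1 ⊕ 6)) ⊗ ((7 ⊕ 8) ⊕ (10 ⊕ 10))) = 6

Expand innermost to outermost. Recall ⊕ takes the minimum of its arguments and ⊗ takes their sum. Working out the expression (((-4 ⊗ 8) ⊕ (-1 ⊕ 6)) ⊗ ((7 ⊕ 8) ⊕ (10 ⊕ 10))) gives 6.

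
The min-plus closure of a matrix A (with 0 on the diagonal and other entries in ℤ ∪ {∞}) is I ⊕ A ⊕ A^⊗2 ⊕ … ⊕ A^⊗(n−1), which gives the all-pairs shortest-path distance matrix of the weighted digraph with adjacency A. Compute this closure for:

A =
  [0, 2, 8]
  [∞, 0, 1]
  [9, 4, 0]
Closure =
  [0, 2, 3]
  [10, 0, 1]
  [9, 4, 0]

This is the Floyd-Warshall all-pairs shortest-path computation. For each intermediate vertex k = 0, 1, …, 2, update dist[i][j] ← min(dist[i][j], dist[i][k] + dist[k][j]). The final matrix gives, for each (i, j), the minimum total weight of any directed path from i to j (possibly empty when i = j).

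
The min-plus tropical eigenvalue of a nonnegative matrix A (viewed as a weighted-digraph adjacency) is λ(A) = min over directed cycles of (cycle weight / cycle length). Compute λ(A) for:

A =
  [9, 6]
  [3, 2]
λ(A) = 2

Enumerate directed cycles and compute their means (weight / length). Sample:
  cycle 0 → 0: weight = 9, length = 1, mean = 9/1 ≈ 9.000
  cycle 1 → 1: weight = 2, length = 1, mean = 2/1 ≈ 2.000
  cycle 0 → 1 → 0: weight = 9, length = 2, mean = 9/2 ≈ 4.500
  cycle 1 → 0 → 1: weight = 9, length = 2, mean = 9/2 ≈ 4.500
Minimum mean = 2.000, attained e.g. along the cycle 1 → 1 with weight 2 and length 1. So λ(A) = 2/1 = 2.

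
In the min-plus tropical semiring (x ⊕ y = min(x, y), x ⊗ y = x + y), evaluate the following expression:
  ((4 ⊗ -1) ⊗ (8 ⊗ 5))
((4 ⊗ -1) ⊗ (8 ⊗ 5)) = 16

Expand innermost to outermost. Recall ⊕ takes the minimum of its arguments and ⊗ takes their sum. Working out the expression ((4 ⊗ -1) ⊗ (8 ⊗ 5)) gives 16.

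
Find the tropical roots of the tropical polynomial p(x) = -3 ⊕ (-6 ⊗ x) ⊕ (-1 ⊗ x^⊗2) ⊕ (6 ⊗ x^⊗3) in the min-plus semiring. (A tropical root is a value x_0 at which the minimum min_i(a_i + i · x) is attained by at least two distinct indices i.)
Roots: {-7, -5, 3}

Each tropical root is a break point of the lower envelope of the lines y = a_i + i · x (there are 4 lines, with slopes 0, 1, ..., 3). Only the lines that attain the minimum somewhere contribute to roots; other lines are dominated. Here the surviving (envelope) indices are i = 3, i = 2, i = 1, i = 0.
Intersections between consecutive envelope lines give the roots: for adjacent envelope indices i < j the intersection is x = (a_i − a_j) / (j − i). Reading off the sorted break points: {-7, -5, 3}.
Verification: at each break x_0, at least two indices attain the minimum of min_i(a_i + i · x_0).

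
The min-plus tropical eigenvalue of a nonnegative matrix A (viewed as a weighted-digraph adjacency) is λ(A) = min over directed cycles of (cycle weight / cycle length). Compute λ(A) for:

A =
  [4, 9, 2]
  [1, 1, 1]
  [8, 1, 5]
λ(A) = 1

Enumerate directed cycles and compute their means (weight / length). Sample:
  cycle 0 → 0: weight = 4, length = 1, mean = 4/1 ≈ 4.000
  cycle 1 → 1: weight = 1, length = 1, mean = 1/1 ≈ 1.000
  cycle 2 → 2: weight = 5, length = 1, mean = 5/1 ≈ 5.000
  cycle 0 → 1 → 0: weight = 10, length = 2, mean = 10/2 ≈ 5.000
  cycle 0 → 2 → 0: weight = 10, length = 2, mean = 10/2 ≈ 5.000
  cycle 1 → 0 → 1: weight = 10, length = 2, mean = 10/2 ≈ 5.000
Minimum mean = 1.000, attained e.g. along the cycle 1 → 1 with weight 1 and length 1. So λ(A) = 1/1 = 1.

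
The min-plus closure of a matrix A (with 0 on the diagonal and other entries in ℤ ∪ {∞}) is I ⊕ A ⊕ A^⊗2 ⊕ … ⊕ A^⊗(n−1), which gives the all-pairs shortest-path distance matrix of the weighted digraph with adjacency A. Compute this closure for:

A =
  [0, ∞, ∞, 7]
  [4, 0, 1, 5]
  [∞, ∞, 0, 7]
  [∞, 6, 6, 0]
Closure =
  [0, 13, 13, 7]
  [4, 0, 1, 5]
  [17, 13, 0, 7]
  [10, 6, 6, 0]

This is the Floyd-Warshall all-pairs shortest-path computation. For each intermediate vertex k = 0, 1, …, 3, update dist[i][j] ← min(dist[i][j], dist[i][k] + dist[k][j]). The final matrix gives, for each (i, j), the minimum total weight of any directed path from i to j (possibly empty when i = j).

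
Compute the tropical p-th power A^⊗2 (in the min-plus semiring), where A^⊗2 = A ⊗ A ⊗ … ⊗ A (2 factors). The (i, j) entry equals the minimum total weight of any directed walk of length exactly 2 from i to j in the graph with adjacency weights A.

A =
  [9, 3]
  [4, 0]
A^⊗2 =
  [7, 3]
  [4, 0]

Each entry (A^⊗2)_ij equals the minimum over all length-2 walks i = v_0 → v_1 → … → v_2 = j of Σ_t A[v_t][v_{t+1}]. For example, for (i, j) = (0, 1) we minimise over 2 possible intermediate vertex sequences; the minimum is 3, attained along the walk 0 → 1 → 1.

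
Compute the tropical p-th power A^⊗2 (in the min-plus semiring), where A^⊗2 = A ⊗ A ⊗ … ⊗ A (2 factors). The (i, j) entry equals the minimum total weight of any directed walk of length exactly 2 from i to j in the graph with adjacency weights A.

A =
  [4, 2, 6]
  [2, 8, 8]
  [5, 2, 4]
A^⊗2 =
  [4, 6, 10]
  [6, 4, 8]
  [4, 6, 8]

Each entry (A^⊗2)_ij equals the minimum over all length-2 walks i = v_0 → v_1 → … → v_2 = j of Σ_t A[v_t][v_{t+1}]. For example, for (i, j) = (0, 2) we minimise over 3 possible intermediate vertex sequences; the minimum is 10, attained along the walk 0 → 0 → 2.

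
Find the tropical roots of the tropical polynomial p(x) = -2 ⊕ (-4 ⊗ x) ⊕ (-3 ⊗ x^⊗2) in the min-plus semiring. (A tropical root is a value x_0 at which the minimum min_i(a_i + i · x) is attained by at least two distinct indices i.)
Roots: {-1, 2}

Each tropical root is a break point of the lower envelope of the lines y = a_i + i · x (there are 3 lines, with slopes 0, 1, ..., 2). Only the lines that attain the minimum somewhere contribute to roots; other lines are dominated. Here the surviving (envelope) indices are i = 2, i = 1, i = 0.
Intersections between consecutive envelope lines give the roots: for adjacent envelope indices i < j the intersection is x = (a_i − a_j) / (j − i). Reading off the sorted break points: {-1, 2}.
Verification: at each break x_0, at least two indices attain the minimum of min_i(a_i + i · x_0).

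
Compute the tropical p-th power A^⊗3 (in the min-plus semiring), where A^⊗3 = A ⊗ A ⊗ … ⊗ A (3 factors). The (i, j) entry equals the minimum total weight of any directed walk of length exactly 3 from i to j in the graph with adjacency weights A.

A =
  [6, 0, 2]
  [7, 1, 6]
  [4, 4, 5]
A^⊗3 =
  [8, 2, 7]
  [9, 3, 8]
  [10, 5, 10]

Each entry (A^⊗3)_ij equals the minimum over all length-3 walks i = v_0 → v_1 → … → v_3 = j of Σ_t A[v_t][v_{t+1}]. For example, for (i, j) = (0, 2) we minimise over 9 possible intermediate vertex sequences; the minimum is 7, attained along the walk 0 → 1 → 1 → 2.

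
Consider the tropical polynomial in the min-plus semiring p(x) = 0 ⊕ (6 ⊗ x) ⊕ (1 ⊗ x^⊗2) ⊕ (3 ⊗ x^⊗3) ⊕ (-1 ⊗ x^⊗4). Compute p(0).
p(0) = -1

A tropical monomial a ⊗ x^⊗i evaluates to a + i · x. Evaluating each term at x = 0:
  Term 0 contributes 0 + 0 · 0 = 0
  Term 1 contributes 6 + 1 · 0 = 6
  Term 2 contributes 1 + 2 · 0 = 1
  Term 3 contributes 3 + 3 · 0 = 3
  Term 4 contributes -1 + 4 · 0 = -1
p(0) = ⊕ of these = min[0, 6, 1, 3, -1] = -1.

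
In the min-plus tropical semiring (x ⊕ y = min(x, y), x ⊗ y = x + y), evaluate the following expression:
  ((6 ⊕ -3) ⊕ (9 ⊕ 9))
((6 ⊕ -3) ⊕ (9 ⊕ 9)) = -3

Expand innermost to outermost. Recall ⊕ takes the minimum of its arguments and ⊗ takes their sum. Working out the expression ((6 ⊕ -3) ⊕ (9 ⊕ 9)) gives -3.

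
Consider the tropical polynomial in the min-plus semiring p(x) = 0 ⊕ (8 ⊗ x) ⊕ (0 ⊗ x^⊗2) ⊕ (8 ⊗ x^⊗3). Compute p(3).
p(3) = 0

A tropical monomial a ⊗ x^⊗i evaluates to a + i · x. Evaluating each term at x = 3:
  Term 0 contributes 0 + 0 · 3 = 0
  Term 1 contributes 8 + 1 · 3 = 11
  Term 2 contributes 0 + 2 · 3 = 6
  Term 3 contributes 8 + 3 · 3 = 17
p(3) = ⊕ of these = min[0, 11, 6, 17] = 0.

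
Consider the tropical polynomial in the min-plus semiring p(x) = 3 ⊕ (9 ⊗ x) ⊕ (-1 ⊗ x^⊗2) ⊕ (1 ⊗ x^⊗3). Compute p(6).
p(6) = 3

A tropical monomial a ⊗ x^⊗i evaluates to a + i · x. Evaluating each term at x = 6:
  Term 0 contributes 3 + 0 · 6 = 3
  Term 1 contributes 9 + 1 · 6 = 15
  Term 2 contributes -1 + 2 · 6 = 11
  Term 3 contributes 1 + 3 · 6 = 19
p(6) = ⊕ of these = min[3, 15, 11, 19] = 3.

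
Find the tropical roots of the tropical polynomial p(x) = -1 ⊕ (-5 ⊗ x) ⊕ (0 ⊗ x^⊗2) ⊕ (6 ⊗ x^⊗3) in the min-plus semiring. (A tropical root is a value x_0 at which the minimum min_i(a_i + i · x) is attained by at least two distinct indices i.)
Roots: {-6, -5, 4}

Each tropical root is a break point of the lower envelope of the lines y = a_i + i · x (there are 4 lines, with slopes 0, 1, ..., 3). Only the lines that attain the minimum somewhere contribute to roots; other lines are dominated. Here the surviving (envelope) indices are i = 3, i = 2, i = 1, i = 0.
Intersections between consecutive envelope lines give the roots: for adjacent envelope indices i < j the intersection is x = (a_i − a_j) / (j − i). Reading off the sorted break points: {-6, -5, 4}.
Verification: at each break x_0, at least two indices attain the minimum of min_i(a_i + i · x_0).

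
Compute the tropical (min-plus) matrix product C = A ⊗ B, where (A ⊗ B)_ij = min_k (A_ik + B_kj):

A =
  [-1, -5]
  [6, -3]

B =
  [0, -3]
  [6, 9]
A ⊗ B =
  [-1, -4]
  [3, 3]

Apply the min-plus product entry-by-entry:
  C[0][0] = min over k of (A[0][0] + B[0][0] = -1 + 0 = -1, A[0][1] + B[1][0] = -5 + 6 = 1) = -1 (attained at k = 0)
  C[0][1] = min over k of (A[0][0] + B[0][1] = -1 + -3 = -4, A[0][1] + B[1][1] = -5 + 9 = 4) = -4 (attained at k = 0)
  C[1][0] = min over k of (A[1][0] + B[0][0] = 6 + 0 = 6, A[1][1] + B[1][0] = -3 + 6 = 3) = 3 (attained at k = 1)
  C[1][1] = min over k of (A[1][0] + B[0][1] = 6 + -3 = 3, A[1][1] + B[1][1] = -3 + 9 = 6) = 3 (attained at k = 0)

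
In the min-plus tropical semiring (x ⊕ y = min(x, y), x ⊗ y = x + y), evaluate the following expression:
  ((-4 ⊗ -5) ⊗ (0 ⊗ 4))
((-4 ⊗ -5) ⊗ (0 ⊗ 4)) = -5

Expand innermost to outermost. Recall ⊕ takes the minimum of its arguments and ⊗ takes their sum. Working out the expression ((-4 ⊗ -5) ⊗ (0 ⊗ 4)) gives -5.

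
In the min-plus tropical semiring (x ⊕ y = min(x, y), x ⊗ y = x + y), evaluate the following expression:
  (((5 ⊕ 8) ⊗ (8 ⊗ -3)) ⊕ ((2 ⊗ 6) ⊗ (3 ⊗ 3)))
(((5 ⊕ 8) ⊗ (8 ⊗ -3)) ⊕ ((2 ⊗ 6) ⊗ (3 ⊗ 3))) = 10

Expand innermost to outermost. Recall ⊕ takes the minimum of its arguments and ⊗ takes their sum. Working out the expression (((5 ⊕ 8) ⊗ (8 ⊗ -3)) ⊕ ((2 ⊗ 6) ⊗ (3 ⊗ 3))) gives 10.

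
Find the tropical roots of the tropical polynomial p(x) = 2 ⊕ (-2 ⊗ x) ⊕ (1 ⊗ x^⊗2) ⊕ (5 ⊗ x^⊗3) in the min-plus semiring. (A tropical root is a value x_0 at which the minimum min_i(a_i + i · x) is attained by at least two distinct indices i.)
Roots: {-4, -3, 4}

Each tropical root is a break point of the lower envelope of the lines y = a_i + i · x (there are 4 lines, with slopes 0, 1, ..., 3). Only the lines that attain the minimum somewhere contribute to roots; other lines are dominated. Here the surviving (envelope) indices are i = 3, i = 2, i = 1, i = 0.
Intersections between consecutive envelope lines give the roots: for adjacent envelope indices i < j the intersection is x = (a_i − a_j) / (j − i). Reading off the sorted break points: {-4, -3, 4}.
Verification: at each break x_0, at least two indices attain the minimum of min_i(a_i + i · x_0).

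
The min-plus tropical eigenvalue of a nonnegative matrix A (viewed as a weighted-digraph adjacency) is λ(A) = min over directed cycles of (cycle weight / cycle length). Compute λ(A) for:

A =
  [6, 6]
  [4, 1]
λ(A) = 1

Enumerate directed cycles and compute their means (weight / length). Sample:
  cycle 0 → 0: weight = 6, length = 1, mean = 6/1 ≈ 6.000
  cycle 1 → 1: weight = 1, length = 1, mean = 1/1 ≈ 1.000
  cycle 0 → 1 → 0: weight = 10, length = 2, mean = 10/2 ≈ 5.000
  cycle 1 → 0 → 1: weight = 10, length = 2, mean = 10/2 ≈ 5.000
Minimum mean = 1.000, attained e.g. along the cycle 1 → 1 with weight 1 and length 1. So λ(A) = 1/1 = 1.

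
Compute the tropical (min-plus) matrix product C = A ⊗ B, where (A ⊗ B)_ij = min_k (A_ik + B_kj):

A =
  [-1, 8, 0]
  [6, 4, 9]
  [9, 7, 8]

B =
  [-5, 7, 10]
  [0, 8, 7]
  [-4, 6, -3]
A ⊗ B =
  [-6, 6, -3]
  [1, 12, 6]
  [4, 14, 5]

Apply the min-plus product entry-by-entry:
  C[0][0] = min over k of (A[0][0] + B[0][0] = -1 + -5 = -6, A[0][1] + B[1][0] = 8 + 0 = 8, A[0][2] + B[2][0] = 0 + -4 = -4) = -6 (attained at k = 0)
  C[0][1] = min over k of (A[0][0] + B[0][1] = -1 + 7 = 6, A[0][1] + B[1][1] = 8 + 8 = 16, A[0][2] + B[2][1] = 0 + 6 = 6) = 6 (attained at k = 0)
  C[0][2] = min over k of (A[0][0] + B[0][2] = -1 + 10 = 9, A[0][1] + B[1][2] = 8 + 7 = 15, A[0][2] + B[2][2] = 0 + -3 = -3) = -3 (attained at k = 2)
  C[1][0] = min over k of (A[1][0] + B[0][0] = 6 + -5 = 1, A[1][1] + B[1][0] = 4 + 0 = 4, A[1][2] + B[2][0] = 9 + -4 = 5) = 1 (attained at k = 0)
  C[1][1] = min over k of (A[1][0] + B[0][1] = 6 + 7 = 13, A[1][1] + B[1][1] = 4 + 8 = 12, A[1][2] + B[2][1] = 9 + 6 = 15) = 12 (attained at k = 1)
  C[1][2] = min over k of (A[1][0] + B[0][2] = 6 + 10 = 16, A[1][1] + B[1][2] = 4 + 7 = 11, A[1][2] + B[2][2] = 9 + -3 = 6) = 6 (attained at k = 2)
  C[2][0] = min over k of (A[2][0] + B[0][0] = 9 + -5 = 4, A[2][1] + B[1][0] = 7 + 0 = 7, A[2][2] + B[2][0] = 8 + -4 = 4) = 4 (attained at k = 0)
  C[2][1] = min over k of (A[2][0] + B[0][1] = 9 + 7 = 16, A[2][1] + B[1][1] = 7 + 8 = 15, A[2][2] + B[2][1] = 8 + 6 = 14) = 14 (attained at k = 2)
  C[2][2] = min over k of (A[2][0] + B[0][2] = 9 + 10 = 19, A[2][1] + B[1][2] = 7 + 7 = 14, A[2][2] + B[2][2] = 8 + -3 = 5) = 5 (attained at k = 2)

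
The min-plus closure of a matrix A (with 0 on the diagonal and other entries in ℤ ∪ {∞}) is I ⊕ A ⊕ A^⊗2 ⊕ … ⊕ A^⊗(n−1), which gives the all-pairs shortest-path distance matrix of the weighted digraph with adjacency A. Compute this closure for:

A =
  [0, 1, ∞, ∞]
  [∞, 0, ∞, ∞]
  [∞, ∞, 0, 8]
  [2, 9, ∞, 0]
Closure =
  [0, 1, ∞, ∞]
  [∞, 0, ∞, ∞]
  [10, 11, 0, 8]
  [2, 3, ∞, 0]

This is the Floyd-Warshall all-pairs shortest-path computation. For each intermediate vertex k = 0, 1, …, 3, update dist[i][j] ← min(dist[i][j], dist[i][k] + dist[k][j]). The final matrix gives, for each (i, j), the minimum total weight of any directed path from i to j (possibly empty when i = j).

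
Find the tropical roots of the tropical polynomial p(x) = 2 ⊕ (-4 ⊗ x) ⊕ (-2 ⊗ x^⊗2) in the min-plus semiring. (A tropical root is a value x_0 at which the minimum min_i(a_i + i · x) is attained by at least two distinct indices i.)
Roots: {-2, 6}

Each tropical root is a break point of the lower envelope of the lines y = a_i + i · x (there are 3 lines, with slopes 0, 1, ..., 2). Only the lines that attain the minimum somewhere contribute to roots; other lines are dominated. Here the surviving (envelope) indices are i = 2, i = 1, i = 0.
Intersections between consecutive envelope lines give the roots: for adjacent envelope indices i < j the intersection is x = (a_i − a_j) / (j − i). Reading off the sorted break points: {-2, 6}.
Verification: at each break x_0, at least two indices attain the minimum of min_i(a_i + i · x_0).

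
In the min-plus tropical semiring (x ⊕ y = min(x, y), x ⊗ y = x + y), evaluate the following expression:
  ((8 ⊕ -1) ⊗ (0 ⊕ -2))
((8 ⊕ -1) ⊗ (0 ⊕ -2)) = -3

Expand innermost to outermost. Recall ⊕ takes the minimum of its arguments and ⊗ takes their sum. Working out the expression ((8 ⊕ -1) ⊗ (0 ⊕ -2)) gives -3.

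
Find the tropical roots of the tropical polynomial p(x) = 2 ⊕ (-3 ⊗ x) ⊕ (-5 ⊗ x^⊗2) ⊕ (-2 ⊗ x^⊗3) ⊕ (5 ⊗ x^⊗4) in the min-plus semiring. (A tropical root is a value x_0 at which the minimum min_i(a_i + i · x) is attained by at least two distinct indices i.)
Roots: {-7, -3, 2, 5}

Each tropical root is a break point of the lower envelope of the lines y = a_i + i · x (there are 5 lines, with slopes 0, 1, ..., 4). Only the lines that attain the minimum somewhere contribute to roots; other lines are dominated. Here the surviving (envelope) indices are i = 4, i = 3, i = 2, i = 1, i = 0.
Intersections between consecutive envelope lines give the roots: for adjacent envelope indices i < j the intersection is x = (a_i − a_j) / (j − i). Reading off the sorted break points: {-7, -3, 2, 5}.
Verification: at each break x_0, at least two indices attain the minimum of min_i(a_i + i · x_0).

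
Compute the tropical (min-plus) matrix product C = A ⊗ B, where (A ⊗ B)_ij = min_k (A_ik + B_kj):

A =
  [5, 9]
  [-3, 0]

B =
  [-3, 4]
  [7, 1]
A ⊗ B =
  [2, 9]
  [-6, 1]

Apply the min-plus product entry-by-entry:
  C[0][0] = min over k of (A[0][0] + B[0][0] = 5 + -3 = 2, A[0][1] + B[1][0] = 9 + 7 = 16) = 2 (attained at k = 0)
  C[0][1] = min over k of (A[0][0] + B[0][1] = 5 + 4 = 9, A[0][1] + B[1][1] = 9 + 1 = 10) = 9 (attained at k = 0)
  C[1][0] = min over k of (A[1][0] + B[0][0] = -3 + -3 = -6, A[1][1] + B[1][0] = 0 + 7 = 7) = -6 (attained at k = 0)
  C[1][1] = min over k of (A[1][0] + B[0][1] = -3 + 4 = 1, A[1][1] + B[1][1] = 0 + 1 = 1) = 1 (attained at k = 0)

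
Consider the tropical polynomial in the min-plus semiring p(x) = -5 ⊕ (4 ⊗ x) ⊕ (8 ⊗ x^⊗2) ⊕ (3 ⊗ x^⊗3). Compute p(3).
p(3) = -5

A tropical monomial a ⊗ x^⊗i evaluates to a + i · x. Evaluating each term at x = 3:
  Term 0 contributes -5 + 0 · 3 = -5
  Term 1 contributes 4 + 1 · 3 = 7
  Term 2 contributes 8 + 2 · 3 = 14
  Term 3 contributes 3 + 3 · 3 = 12
p(3) = ⊕ of these = min[-5, 7, 14, 12] = -5.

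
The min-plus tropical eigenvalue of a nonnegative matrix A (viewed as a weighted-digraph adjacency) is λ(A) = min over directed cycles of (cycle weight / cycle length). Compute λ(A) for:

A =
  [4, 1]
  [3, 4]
λ(A) = 2

Enumerate directed cycles and compute their means (weight / length). Sample:
  cycle 0 → 0: weight = 4, length = 1, mean = 4/1 ≈ 4.000
  cycle 1 → 1: weight = 4, length = 1, mean = 4/1 ≈ 4.000
  cycle 0 → 1 → 0: weight = 4, length = 2, mean = 4/2 ≈ 2.000
  cycle 1 → 0 → 1: weight = 4, length = 2, mean = 4/2 ≈ 2.000
Minimum mean = 2.000, attained e.g. along the cycle 0 → 1 → 0 with weight 4 and length 2. So λ(A) = 4/2 = 2.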